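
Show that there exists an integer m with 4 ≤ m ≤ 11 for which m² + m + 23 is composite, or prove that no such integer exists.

At m = 11: 11² + 11 + 23 = 155 = 5·31, which is composite.

m = 11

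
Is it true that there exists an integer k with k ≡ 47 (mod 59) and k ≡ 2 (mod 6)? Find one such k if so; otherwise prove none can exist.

k = 224

gcd(59, 6) = 1, so the Chinese Remainder Theorem guarantees exactly one residue class mod 354 satisfying both.
Write k = 47 + 59t and require 47 + 59t ≡ 2 (mod 6), i.e. 59t ≡ 3 (mod 6).
59 ≡ 5 (mod 6), so this reads 5t ≡ 3 (mod 6). Note 5·5 = 25 ≡ 1 (mod 6) (as 25 − 1 = 4·6), so 5⁻¹ ≡ 5.
Therefore t ≡ 5·3 = 15 ≡ 3 (mod 6).
With t = 3: k = 47 + 59·3 = 224.
Indeed 224 ≡ 47 (mod 59) and 224 ≡ 2 (mod 6).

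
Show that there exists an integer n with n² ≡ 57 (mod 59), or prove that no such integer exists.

Take n = 36. Then 36² = 1296 = 21·59 + 57, so 36² ≡ 57 (mod 59).

n = 36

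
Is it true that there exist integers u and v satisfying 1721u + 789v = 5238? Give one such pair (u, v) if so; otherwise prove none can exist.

u = 627, v = -1361

1721 and 789 are coprime, so 1721u + 789v ranges over all of ℤ.
Euclidean algorithm: 1721 = 2·789 + 143, 789 = 5·143 + 74, 143 = 1·74 + 69, 74 = 1·69 + 5, 69 = 13·5 + 4, 5 = 1·4 + 1, 4 = 4·1 + 0.
Unwinding: 1 = 5 − 1·4 = 5 − (69 − 13·5) = −69 + 14·5 = −69 + 14·(74 − 1·69) = 14·74 − 15·69 = 14·74 − 15·(143 − 1·74) = −15·143 + 29·74 = −15·143 + 29·(789 − 5·143) = 29·789 − 160·143 = 29·789 − 160·(1721 − 2·789) = −160·1721 + 349·789, i.e. 1721·(-160) + 789·349 = 1.
Scaling by 5238 gives the particular solution (u, v) = (-838080, 1828062).
The general solution is u = -838080 + 789k, v = 1828062 − 1721k; taking k = 1063 gives the smaller pair u = 627, v = -1361.
Indeed 1721·627 + 789·(-1361) = 1079067 − 1073829 = 5238.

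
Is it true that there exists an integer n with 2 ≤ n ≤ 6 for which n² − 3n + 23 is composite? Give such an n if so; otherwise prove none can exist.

At n = 5: 5² − 3·5 + 23 = 33 = 3·11, which is composite.

n = 5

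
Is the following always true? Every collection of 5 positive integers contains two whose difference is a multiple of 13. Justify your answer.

Take the 5 consecutive integers 59, 60, …, 63: their residues mod 13 are all distinct because 5 ≤ 13.
No two share a residue, so no pair has difference divisible by 13; the claim fails for this set.

No; for instance {59, 60, 61, 62, 63} is a counterexample.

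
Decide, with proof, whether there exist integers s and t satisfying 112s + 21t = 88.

gcd(112, 21) = 7, so every integer of the form 112s + 21t is a multiple of 7.
But 88 is not a multiple of 7 (it leaves remainder 4).
Therefore 112s + 21t = 88 has no solution in integers.

There are no such integers.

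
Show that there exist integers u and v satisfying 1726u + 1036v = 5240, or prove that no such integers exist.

gcd(1726, 1036) = 2, and 2 divides 5240, so integer solutions exist.
Dividing through by 2 reduces the equation to 863u + 518v = 2620.
Dividing repeatedly: 863 = 1·518 + 345, 518 = 1·345 + 173, 345 = 1·173 + 172, 173 = 1·172 + 1, 172 = 172·1 + 0.
Unwinding: 1 = 173 − 1·172 = 173 − (345 − 1·173) = −345 + 2·173 = −345 + 2·(518 − 1·345) = 2·518 − 3·345 = 2·518 − 3·(863 − 1·518) = −3·863 + 5·518, i.e. 863·(-3) + 518·5 = 1.
Multiplying through by 2620: u = (-3)·2620 = -7860, v = 5·2620 = 13100 is a solution.
Adding 16·518 to u and subtracting 16·863 from v gives the tidier solution (428, -708).
Check: 1726·428 + 1036·(-708) = 738728 − 733488 = 5240. ✓

u = 428, v = -708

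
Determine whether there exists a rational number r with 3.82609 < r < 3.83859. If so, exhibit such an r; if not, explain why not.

r = 23/6

Multiplying by 6: 6·3.82609 = 22.95654 and 6·3.83859 = 23.03154, so the integer 23 lies strictly between them.
So r = 23/6 works: it is a ratio of integers, and dividing 6·3.82609 < 23 < 6·3.83859 through by 6 gives 3.82609 < 23/6 < 3.83859.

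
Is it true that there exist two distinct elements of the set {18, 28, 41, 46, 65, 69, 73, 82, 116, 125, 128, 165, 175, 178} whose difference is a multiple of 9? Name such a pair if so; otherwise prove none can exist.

Both 28 and 46 leave remainder 1 on division by 9; their difference 18 = 2·9 is a multiple of 9.

The pair (28, 46) works.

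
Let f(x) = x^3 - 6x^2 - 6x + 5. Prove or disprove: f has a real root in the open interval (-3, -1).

Such a root exists.

f(-3) = -58 and f(-1) = 4, which have opposite signs.
f is continuous everywhere (it is a polynomial), in particular on [-3, -1].
By the Intermediate Value Theorem, f takes the value 0 somewhere in the open interval.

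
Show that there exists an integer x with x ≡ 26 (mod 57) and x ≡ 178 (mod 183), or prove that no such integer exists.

gcd(57, 183) = 3. If x ≡ 26 (mod 57) and x ≡ 178 (mod 183), then x ≡ 26 (mod 3) and x ≡ 178 (mod 3).
But 26 mod 3 = 2 while 178 mod 3 = 1, a contradiction.
Therefore no such x exists.

No, no such integer exists.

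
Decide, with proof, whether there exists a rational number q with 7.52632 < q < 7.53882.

Scale by 13: the interval becomes (97.84216, 98.00466), which contains the integer 98.
So q = 98/13 works: it is a ratio of integers, and dividing 13·7.52632 < 98 < 13·7.53882 through by 13 gives 7.52632 < 98/13 < 7.53882.

q = 98/13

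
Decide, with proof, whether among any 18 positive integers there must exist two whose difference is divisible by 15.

Yes, this is always true.

Each integer lies in one of the 15 residue classes modulo 15.
Placing 18 integers into 15 classes, some class receives at least two — say a and b.
Then a ≡ b (mod 15), i.e. 15 ∣ (a − b).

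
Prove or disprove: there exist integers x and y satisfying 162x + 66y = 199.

No, no such integers exist.

Both 162 and 66 are divisible by gcd(162, 66) = 6, hence so is any combination 162x + 66y.
But 199 = 6·33 + 1, so 6 ∤ 199.
Hence no integers x, y satisfy the equation.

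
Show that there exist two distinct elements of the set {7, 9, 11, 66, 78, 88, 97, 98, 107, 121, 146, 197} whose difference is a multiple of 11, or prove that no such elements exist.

9 mod 11 = 9 and 97 mod 11 = 9, so 97 − 9 = 88 = 8·11.

Yes: 9 and 97.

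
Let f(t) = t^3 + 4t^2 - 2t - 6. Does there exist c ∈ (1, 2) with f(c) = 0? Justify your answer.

f(1) = -3 and f(2) = 14, which have opposite signs.
As a polynomial, f is continuous on every closed interval.
The Intermediate Value Theorem then guarantees some c ∈ (1, 2) with f(c) = 0.

Yes, f has a root in the interval.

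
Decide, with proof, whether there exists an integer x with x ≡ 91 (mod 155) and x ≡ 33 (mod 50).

No such integer exists.

gcd(155, 50) = 5. If x ≡ 91 (mod 155) and x ≡ 33 (mod 50), then x ≡ 91 (mod 5) and x ≡ 33 (mod 5).
However 91 ≡ 1 and 33 ≡ 3 (mod 5), and 1 ≠ 3.
So no integer satisfies both congruences.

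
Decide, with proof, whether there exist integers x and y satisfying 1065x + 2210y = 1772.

There are no such integers.

Both 1065 and 2210 are divisible by gcd(1065, 2210) = 5, hence so is any combination 1065x + 2210y.
But 1772 = 5·354 + 2, so 5 ∤ 1772.
So the equation is unsolvable over ℤ.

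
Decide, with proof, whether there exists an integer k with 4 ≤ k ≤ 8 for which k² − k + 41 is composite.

The values for k = 4, 5, …, 8 are 53, 61, 71, 83, 97, and each of these is prime.
So no value in the range makes the expression composite.

No such integer k in that range exists.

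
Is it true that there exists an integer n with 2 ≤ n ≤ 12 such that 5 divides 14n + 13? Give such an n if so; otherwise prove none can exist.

At n = 3 we get 14·3 + 13 = 55, and 55 = 5·11.

n = 3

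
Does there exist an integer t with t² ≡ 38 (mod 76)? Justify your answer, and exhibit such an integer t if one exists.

Reduce modulo 4, which divides 76: we would need t² ≡ 2 (mod 4).
Squares mod 4 repeat after t = 2 (as (−t)² = t²); for t = 0..2 they are 0, 1, 0.
The set of squares mod 4 is therefore {0, 1}, which does not contain 2.
Hence no integer t has t² ≡ 38 (mod 76).

No such integer exists.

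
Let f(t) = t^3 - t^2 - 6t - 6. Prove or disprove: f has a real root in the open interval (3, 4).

Such a root exists.

f(3) = -6 and f(4) = 18, which have opposite signs.
Since f is a polynomial it is continuous on [3, 4].
By the Intermediate Value Theorem f must vanish at some point of (3, 4).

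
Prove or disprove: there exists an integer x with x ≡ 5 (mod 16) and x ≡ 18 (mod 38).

There is no such integer.

gcd(16, 38) = 2. If x ≡ 5 (mod 16) and x ≡ 18 (mod 38), then x ≡ 5 (mod 2) and x ≡ 18 (mod 2).
But 5 mod 2 = 1 while 18 mod 2 = 0, a contradiction.
Therefore no such x exists.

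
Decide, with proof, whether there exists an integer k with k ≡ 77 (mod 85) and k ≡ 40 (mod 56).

k = 4072

Since 85 and 56 share no common factor, CRT says the pair of congruences has a solution (unique mod 4760).
Write k = 77 + 85t and require 77 + 85t ≡ 40 (mod 56), i.e. 85t ≡ 19 (mod 56).
85 ≡ 29 (mod 56), so this reads 29t ≡ 19 (mod 56). Invert 29 mod 56 by the Euclidean algorithm: 56 = 1·29 + 27, 29 = 1·27 + 2, 27 = 13·2 + 1, 2 = 2·1 + 0; back-substituting, 1 = 27 − 13·2 = 27 − 13·(29 − 1·27) = −13·29 + 14·27 = −13·29 + 14·(56 − 1·29) = 14·56 − 27·29. Hence 29·(-27) ≡ 1, so 29⁻¹ ≡ -27 ≡ 29 (mod 56).
Therefore t ≡ 29·19 = 551 ≡ 47 (mod 56).
Taking t = 47 gives k = 77 + 85·47 = 4072.
Verify: 4072 = 47·85 + 77 and 4072 = 72·56 + 40. ✓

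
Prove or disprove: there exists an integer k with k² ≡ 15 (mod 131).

k = 88 works: 88² = 7744, and 7744 − 15 = 7729 = 59·131.

k = 88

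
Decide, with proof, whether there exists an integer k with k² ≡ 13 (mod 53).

Take k = 15. Then 15² = 225 = 4·53 + 13, so 15² ≡ 13 (mod 53).

k = 15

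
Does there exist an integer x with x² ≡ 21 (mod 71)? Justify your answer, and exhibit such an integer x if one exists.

There is no such integer.

71 is prime, so by Euler's criterion 21 is a square mod 71 iff 21^((71−1)/2) = 21^35 ≡ 1 (mod 71).
Squaring successively (mod 71): 21^2 = 441 ≡ 15; 21^4 ≡ 15² = 225 ≡ 12; 21^8 ≡ 12² = 144 ≡ 2; 21^16 ≡ 2² = 4 ≡ 4; 21^32 ≡ 4² = 16 ≡ 16.
Since 35 = 32 + 2 + 1, 21^35 ≡ 16 · 15 · 21; multiplying out mod 71: 16·15 = 240 ≡ 27, then 27·21 = 567 ≡ 70. Thus 21^35 ≡ 70 ≡ −1 (mod 71).
The value −1 means 21 is a non-residue modulo 71, so x² ≡ 21 (mod 71) is impossible.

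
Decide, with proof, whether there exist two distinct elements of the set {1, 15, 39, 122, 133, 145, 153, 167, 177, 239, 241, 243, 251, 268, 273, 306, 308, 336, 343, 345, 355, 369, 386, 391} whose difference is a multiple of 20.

Both 1 and 241 leave remainder 1 on division by 20; their difference 240 = 12·20 is a multiple of 20.

The pair (1, 241) works.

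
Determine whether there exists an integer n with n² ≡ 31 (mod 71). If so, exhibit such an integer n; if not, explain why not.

No such integer exists.

Apply Euler's criterion with the prime 71: 31 is a quadratic residue iff 31^35 ≡ 1 (mod 71), and a non-residue iff it is ≡ −1.
Squaring successively (mod 71): 31^2 = 961 ≡ 38; 31^4 ≡ 38² = 1444 ≡ 24; 31^8 ≡ 24² = 576 ≡ 8; 31^16 ≡ 8² = 64 ≡ 64; 31^32 ≡ 64² = 4096 ≡ 49.
Since 35 = 32 + 2 + 1, 31^35 ≡ 49 · 38 · 31; multiplying out mod 71: 49·38 = 1862 ≡ 16, then 16·31 = 496 ≡ 70. Thus 31^35 ≡ 70 ≡ −1 (mod 71).
The value −1 means 31 is a non-residue modulo 71, so n² ≡ 31 (mod 71) is impossible.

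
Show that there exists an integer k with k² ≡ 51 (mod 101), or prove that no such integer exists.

101 is prime, so by Euler's criterion 51 is a square mod 101 iff 51^((101−1)/2) = 51^50 ≡ 1 (mod 101).
Squaring successively (mod 101): 51^2 = 2601 ≡ 76; 51^4 ≡ 76² = 5776 ≡ 19; 51^8 ≡ 19² = 361 ≡ 58; 51^16 ≡ 58² = 3364 ≡ 31; 51^32 ≡ 31² = 961 ≡ 52.
Since 50 = 32 + 16 + 2, 51^50 ≡ 52 · 31 · 76; multiplying out mod 101: 52·31 = 1612 ≡ 97, then 97·76 = 7372 ≡ 100. Thus 51^50 ≡ 100 ≡ −1 (mod 101).
By Euler's criterion 51 is a quadratic non-residue mod 101: no k satisfies k² ≡ 51 (mod 101).

No, no such integer exists.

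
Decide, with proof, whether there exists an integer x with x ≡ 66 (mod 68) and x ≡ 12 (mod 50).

Here gcd(68, 50) = 2, and both 66 and 12 leave remainder 0 mod 2, so the system is consistent.
Write x = 66 + 68t. Then 68t ≡ 12 − 66 ≡ 46 (mod 50); dividing through by 2 gives 34t ≡ 23 (mod 25).
34 ≡ 9 (mod 25), so this reads 9t ≡ 23 (mod 25). Invert 9 mod 25 by the Euclidean algorithm: 25 = 2·9 + 7, 9 = 1·7 + 2, 7 = 3·2 + 1, 2 = 2·1 + 0; back-substituting, 1 = 7 − 3·2 = 7 − 3·(9 − 1·7) = −3·9 + 4·7 = −3·9 + 4·(25 − 2·9) = 4·25 − 11·9. Hence 9·(-11) ≡ 1, so 9⁻¹ ≡ -11 ≡ 14 (mod 25).
Multiplying by 14: t ≡ 14·23 = 322 ≡ 22 (mod 25).
Then x = 66 + 68·22 = 1562.
Check: 1562 mod 68 = 66, 1562 mod 50 = 12. ✓

x = 1562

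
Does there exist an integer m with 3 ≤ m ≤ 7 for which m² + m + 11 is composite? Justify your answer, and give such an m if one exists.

The values for m = 3, 4, …, 7 are 23, 31, 41, 53, 67, and each of these is prime.
So no value in the range makes the expression composite.

No, no such integer m in that range exists.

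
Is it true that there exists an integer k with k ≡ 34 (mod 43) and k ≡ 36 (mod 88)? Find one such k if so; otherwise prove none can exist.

The moduli 43 and 88 are coprime, so by the Chinese Remainder Theorem a unique solution modulo 3784 exists.
Write k = 34 + 43t and require 34 + 43t ≡ 36 (mod 88), i.e. 43t ≡ 2 (mod 88).
Since 43·43 = 1849 = 21·88 + 1, the inverse of 43 mod 88 is 43.
Multiplying by 43: t ≡ 43·2 = 86 (mod 88).
Taking t = 86 gives k = 34 + 43·86 = 3732.
Indeed 3732 ≡ 34 (mod 43) and 3732 ≡ 36 (mod 88).

k = 3732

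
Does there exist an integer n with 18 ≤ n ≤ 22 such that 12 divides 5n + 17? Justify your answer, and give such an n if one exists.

The values of 5n + 17 for n = 18, 19, …, 22 are 107, 112, 117, 122, 127; reduced mod 12 these are 11, 4, 9, 2, 7.
None is 0, so 12 never divides 5n + 17 on this range.

No, no such integer n in that range exists.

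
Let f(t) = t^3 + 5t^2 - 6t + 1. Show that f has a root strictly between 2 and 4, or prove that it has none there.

f(2) = 17 and f(4) = 121, both positive, so a sign-change argument is unavailable; we show f keeps this sign on the whole interval.
Substitute t = 2 + u, where 0 < u < 2 on the interval. Expanding, f(2 + u) = u^3 + 11u^2 + 26u + 17.
All 4 nonzero coefficients of this polynomial in u are positive; hence for u > 0 the value is a sum of positive terms (the constant 17 among them).
So f is strictly positive on (2, 4); no root exists in the interval.

No such root exists.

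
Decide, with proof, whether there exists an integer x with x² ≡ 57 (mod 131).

131 is prime, so by Euler's criterion 57 is a square mod 131 iff 57^((131−1)/2) = 57^65 ≡ 1 (mod 131).
Repeated squaring mod 131: 57^2 = 3249 ≡ 105; 57^4 ≡ 105² = 11025 ≡ 21; 57^8 ≡ 21² = 441 ≡ 48; 57^16 ≡ 48² = 2304 ≡ 77; 57^32 ≡ 77² = 5929 ≡ 34; 57^64 ≡ 34² = 1156 ≡ 108.
Since 65 = 64 + 1, 57^65 ≡ 108 · 57; multiplying out mod 131: 108·57 = 6156 ≡ 130. Thus 57^65 ≡ 130 ≡ −1 (mod 131).
By Euler's criterion 57 is a quadratic non-residue mod 131: no x satisfies x² ≡ 57 (mod 131).

No such integer exists.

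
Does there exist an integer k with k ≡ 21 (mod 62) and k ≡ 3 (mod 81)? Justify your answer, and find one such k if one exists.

k = 1137

Since 62 and 81 share no common factor, CRT says the pair of congruences has a solution (unique mod 5022).
Any solution of the first congruence is k = 21 + 62t; substituting into the second, 62t ≡ 3 − 21 ≡ 63 (mod 81).
Invert 62 mod 81 by the Euclidean algorithm: 81 = 1·62 + 19, 62 = 3·19 + 5, 19 = 3·5 + 4, 5 = 1·4 + 1, 4 = 4·1 + 0; back-substituting, 1 = 5 − 1·4 = 5 − (19 − 3·5) = −19 + 4·5 = −19 + 4·(62 − 3·19) = 4·62 − 13·19 = 4·62 − 13·(81 − 1·62) = −13·81 + 17·62. Hence 62·17 ≡ 1, so 62⁻¹ ≡ 17 (mod 81).
Therefore t ≡ 17·63 = 1071 ≡ 18 (mod 81).
Taking t = 18 gives k = 21 + 62·18 = 1137.
Check: 1137 mod 62 = 21, 1137 mod 81 = 3. ✓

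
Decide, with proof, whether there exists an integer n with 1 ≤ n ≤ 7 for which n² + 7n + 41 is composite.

n = 4

At n = 4: 4² + 7·4 + 41 = 85 = 5·17, which is composite.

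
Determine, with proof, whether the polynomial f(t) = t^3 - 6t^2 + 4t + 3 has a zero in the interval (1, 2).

f(1) = 2 and f(2) = -5, which have opposite signs.
Since f is a polynomial it is continuous on [1, 2].
By the Intermediate Value Theorem f must vanish at some point of (1, 2).

Yes, f has a root in the interval.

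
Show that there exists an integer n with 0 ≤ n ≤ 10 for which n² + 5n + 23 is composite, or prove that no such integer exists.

The values for n = 0, 1, …, 10 are 23, 29, 37, 47, 59, 73, 89, 107, 127, 149, 173, and each of these is prime.
So no value in the range makes the expression composite.

There is no such integer n in that range.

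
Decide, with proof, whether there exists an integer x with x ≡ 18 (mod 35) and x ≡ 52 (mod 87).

gcd(35, 87) = 1, so the Chinese Remainder Theorem guarantees exactly one residue class mod 3045 satisfying both.
Write x = 18 + 35t and require 18 + 35t ≡ 52 (mod 87), i.e. 35t ≡ 34 (mod 87).
Note 35·5 = 175 ≡ 1 (mod 87) (as 175 − 1 = 2·87), so 35⁻¹ ≡ 5.
Multiplying by 5: t ≡ 5·34 = 170 ≡ 83 (mod 87).
With t = 83: x = 18 + 35·83 = 2923.
Check: 2923 mod 35 = 18, 2923 mod 87 = 52. ✓

x = 2923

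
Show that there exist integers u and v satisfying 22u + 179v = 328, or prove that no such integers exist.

u = 80, v = -8

22 and 179 are coprime, so 22u + 179v ranges over all of ℤ.
Run the Euclidean algorithm on 179 and 22: 179 = 8·22 + 3, 22 = 7·3 + 1, 3 = 3·1 + 0.
Unwinding: 1 = 22 − 7·3 = 22 − 7·(179 − 8·22) = −7·179 + 57·22, i.e. 22·57 + 179·(-7) = 1.
Times 328: 22·18696 + 179·(-2296) = 328, so (18696, -2296) solves it.
Shifting by a multiple of (179, −22) keeps it a solution: u = 18696 − 104·179 = 80, v = -2296 + 104·22 = -8.
Check: 22·80 + 179·(-8) = 1760 − 1432 = 328. ✓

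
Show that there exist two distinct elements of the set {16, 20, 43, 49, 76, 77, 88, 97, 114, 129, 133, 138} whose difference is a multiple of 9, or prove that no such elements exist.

Yes: 16 and 43.

Both 16 and 43 leave remainder 7 on division by 9; their difference 27 = 3·9 is a multiple of 9.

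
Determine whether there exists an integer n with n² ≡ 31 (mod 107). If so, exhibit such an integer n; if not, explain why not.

No such integer exists.

107 is prime, so by Euler's criterion 31 is a square mod 107 iff 31^((107−1)/2) = 31^53 ≡ 1 (mod 107).
Squaring successively (mod 107): 31^2 = 961 ≡ 105; 31^4 ≡ 105² = 11025 ≡ 4; 31^8 ≡ 4² = 16 ≡ 16; 31^16 ≡ 16² = 256 ≡ 42; 31^32 ≡ 42² = 1764 ≡ 52.
Since 53 = 32 + 16 + 4 + 1, 31^53 ≡ 52 · 42 · 4 · 31; multiplying out mod 107: 52·42 = 2184 ≡ 44, then 44·4 = 176 ≡ 69, then 69·31 = 2139 ≡ 106. Thus 31^53 ≡ 106 ≡ −1 (mod 107).
By Euler's criterion 31 is a quadratic non-residue mod 107: no n satisfies n² ≡ 31 (mod 107).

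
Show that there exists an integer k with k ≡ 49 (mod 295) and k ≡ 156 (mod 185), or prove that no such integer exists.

No such integer exists.

Both moduli are multiples of 5 = gcd(295, 185), so any solution would satisfy k ≡ 49 and k ≡ 156 modulo 5 simultaneously.
These are incompatible: 49 − 156 = -107 is not divisible by 5.
Hence the system has no solution.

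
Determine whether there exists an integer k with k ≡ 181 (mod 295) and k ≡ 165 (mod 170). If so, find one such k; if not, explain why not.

gcd(295, 170) = 5. If k ≡ 181 (mod 295) and k ≡ 165 (mod 170), then k ≡ 181 (mod 5) and k ≡ 165 (mod 5).
However 181 ≡ 1 and 165 ≡ 0 (mod 5), and 1 ≠ 0.
Hence the system has no solution.

No such integer exists.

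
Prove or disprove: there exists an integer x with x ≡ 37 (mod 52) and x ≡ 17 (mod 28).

x = 297

The moduli are not coprime: gcd(52, 28) = 4. Compatibility requires 4 ∣ (17 − 37) = -20, which holds, so solutions exist.
The integers ≡ 37 (mod 52) are 37, 89, 141, 193, 245, 297, …; their remainders mod 28 are 9, 5, 1, 25, 21, 17, so x = 297 is the first that is ≡ 17 (mod 28).
Indeed 297 ≡ 37 (mod 52) and 297 ≡ 17 (mod 28).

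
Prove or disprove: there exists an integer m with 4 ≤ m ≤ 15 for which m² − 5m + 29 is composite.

At m = 6: 6² − 5·6 + 29 = 35 = 5·7, which is composite.

m = 6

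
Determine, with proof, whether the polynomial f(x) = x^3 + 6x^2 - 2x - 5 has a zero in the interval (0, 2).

Such a root exists.

f(0) = -5 and f(2) = 23, which have opposite signs.
Since f is a polynomial it is continuous on [0, 2].
By the Intermediate Value Theorem, f takes the value 0 somewhere in the open interval.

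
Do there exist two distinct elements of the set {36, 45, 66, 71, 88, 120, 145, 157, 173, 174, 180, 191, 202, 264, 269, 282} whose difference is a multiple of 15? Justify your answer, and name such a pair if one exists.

Both 36 and 66 leave remainder 6 on division by 15; their difference 30 = 2·15 is a multiple of 15.

The pair (36, 66) works.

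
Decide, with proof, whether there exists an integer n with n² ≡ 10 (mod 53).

n = 13

Take n = 13. Then 13² = 169 = 3·53 + 10, so 13² ≡ 10 (mod 53).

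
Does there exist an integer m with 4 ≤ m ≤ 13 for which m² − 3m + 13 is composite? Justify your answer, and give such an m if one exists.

m = 13

At m = 13: 13² − 3·13 + 13 = 143 = 11·13, which is composite.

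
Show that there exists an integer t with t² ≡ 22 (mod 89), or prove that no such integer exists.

Take t = 17. Then 17² = 289 = 3·89 + 22, so 17² ≡ 22 (mod 89).

t = 17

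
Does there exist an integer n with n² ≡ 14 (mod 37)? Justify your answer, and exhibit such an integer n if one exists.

Apply Euler's criterion with the prime 37: 14 is a quadratic residue iff 14^18 ≡ 1 (mod 37), and a non-residue iff it is ≡ −1.
Repeated squaring mod 37: 14^2 = 196 ≡ 11; 14^4 ≡ 11² = 121 ≡ 10; 14^8 ≡ 10² = 100 ≡ 26; 14^16 ≡ 26² = 676 ≡ 10.
Since 18 = 16 + 2, 14^18 ≡ 10 · 11; multiplying out mod 37: 10·11 = 110 ≡ 36. Thus 14^18 ≡ 36 ≡ −1 (mod 37).
By Euler's criterion 14 is a quadratic non-residue mod 37: no n satisfies n² ≡ 14 (mod 37).

There is no such integer.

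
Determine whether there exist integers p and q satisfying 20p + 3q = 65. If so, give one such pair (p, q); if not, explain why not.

p = 1, q = 15

Since gcd(20, 3) = 1, every integer is an integer combination of 20 and 3.
Run the Euclidean algorithm on 20 and 3: 20 = 6·3 + 2, 3 = 1·2 + 1, 2 = 2·1 + 0.
Unwinding: 1 = 3 − 1·2 = 3 − (20 − 6·3) = −20 + 7·3, i.e. 20·(-1) + 3·7 = 1.
Times 65: 20·(-65) + 3·455 = 65, so (-65, 455) solves it.
Adding 22·3 to p and subtracting 22·20 from q gives the tidier solution (1, 15).
Indeed 20·1 + 3·15 = 20 + 45 = 65.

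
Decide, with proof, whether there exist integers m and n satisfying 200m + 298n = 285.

No, no such integers exist.

Both 200 and 298 are divisible by gcd(200, 298) = 2, hence so is any combination 200m + 298n.
But 285 is not a multiple of 2 (it leaves remainder 1).
So the equation is unsolvable over ℤ.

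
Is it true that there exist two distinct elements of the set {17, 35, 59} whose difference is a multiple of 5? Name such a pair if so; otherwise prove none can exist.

No, no such pair exists.

Residues mod 5: 17↦2, 35↦0, 59↦4.
All 3 residues are distinct, so no two elements differ by a multiple of 5.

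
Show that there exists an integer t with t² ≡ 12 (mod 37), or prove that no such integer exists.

t = 30

Take t = 30. Then 30² = 900 = 24·37 + 12, so 30² ≡ 12 (mod 37).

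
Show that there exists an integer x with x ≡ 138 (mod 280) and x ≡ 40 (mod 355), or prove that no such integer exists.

No such integer exists.

Both moduli are multiples of 5 = gcd(280, 355), so any solution would satisfy x ≡ 138 and x ≡ 40 modulo 5 simultaneously.
These are incompatible: 138 − 40 = 98 is not divisible by 5.
So no integer satisfies both congruences.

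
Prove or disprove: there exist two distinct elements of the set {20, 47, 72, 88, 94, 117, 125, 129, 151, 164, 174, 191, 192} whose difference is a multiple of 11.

The pair (20, 174) works.

20 mod 11 = 9 and 174 mod 11 = 9, so 174 − 20 = 154 = 14·11.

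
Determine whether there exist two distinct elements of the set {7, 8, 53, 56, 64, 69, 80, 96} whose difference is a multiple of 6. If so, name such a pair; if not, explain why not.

Yes: 8 and 56.

Reduce each element mod 6: 7↦1, 8↦2, 53↦5, 56↦2, 64↦4, 69↦3, 80↦2, 96↦0. The residue 2 repeats (at 8 and 56), and 56 − 8 = 48 = 8·6.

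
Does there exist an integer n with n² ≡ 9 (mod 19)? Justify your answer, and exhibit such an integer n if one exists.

Take n = 3. Then 3² = 9, and since 0 ≤ 9 < 19 this is already reduced: 3² ≡ 9 (mod 19).

n = 3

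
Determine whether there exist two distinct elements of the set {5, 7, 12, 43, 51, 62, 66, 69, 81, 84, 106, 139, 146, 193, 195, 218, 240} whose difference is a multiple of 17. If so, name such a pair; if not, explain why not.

Two integers differ by a multiple of 17 exactly when they have the same residue mod 17. The residues are 5↦5, 7↦7, 12↦12, 43↦9, 51↦0, 62↦11, 66↦15, 69↦1, 81↦13, 84↦16, 106↦4, 139↦3, 146↦10, 193↦6, 195↦8, 218↦14, 240↦2.
No residue repeats among the 17 elements, so no pair has difference ≡ 0 (mod 17).

No such pair exists.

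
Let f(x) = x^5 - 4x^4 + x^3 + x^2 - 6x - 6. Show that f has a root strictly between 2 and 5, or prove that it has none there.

f(2) = -38 and f(5) = 739, which have opposite signs.
Since f is a polynomial it is continuous on [2, 5].
By the Intermediate Value Theorem, f takes the value 0 somewhere in the open interval.

Such a root exists.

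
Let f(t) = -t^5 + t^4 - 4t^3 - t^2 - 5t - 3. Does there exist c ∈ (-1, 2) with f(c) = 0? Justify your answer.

Yes, f has a root in the interval.

f(-1) = 7 and f(2) = -65, which have opposite signs.
f is continuous everywhere (it is a polynomial), in particular on [-1, 2].
The Intermediate Value Theorem then guarantees some c ∈ (-1, 2) with f(c) = 0.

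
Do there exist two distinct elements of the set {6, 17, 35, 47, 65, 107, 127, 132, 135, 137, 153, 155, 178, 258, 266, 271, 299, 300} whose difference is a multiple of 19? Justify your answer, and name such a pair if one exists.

Reduce each element modulo 19: 6↦6, 17↦17, 35↦16, 47↦9, 65↦8, 107↦12, 127↦13, 132↦18, 135↦2, 137↦4, 153↦1, 155↦3, 178↦7, 258↦11, 266↦0, 271↦5, 299↦14, 300↦15.
No residue repeats among the 18 elements, so no pair has difference ≡ 0 (mod 19).

No, no such pair exists.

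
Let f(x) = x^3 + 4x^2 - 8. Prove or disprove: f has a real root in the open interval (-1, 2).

f(-1) = -5 and f(2) = 16, which have opposite signs.
f is continuous everywhere (it is a polynomial), in particular on [-1, 2].
By the Intermediate Value Theorem, f takes the value 0 somewhere in the open interval.

Yes, f has a root in the interval.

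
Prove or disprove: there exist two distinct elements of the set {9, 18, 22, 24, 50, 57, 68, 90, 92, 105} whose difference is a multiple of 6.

Reduce each element mod 6: 9↦3, 18↦0, 22↦4, 24↦0, 50↦2, 57↦3, 68↦2, 90↦0, 92↦2, 105↦3. The residue 3 repeats (at 9 and 57), and 57 − 9 = 48 = 8·6.

9 and 57 are such a pair.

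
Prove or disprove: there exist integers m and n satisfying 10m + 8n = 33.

No such integers exist.

Both 10 and 8 are divisible by gcd(10, 8) = 2, hence so is any combination 10m + 8n.
But 33 is not a multiple of 2 (it leaves remainder 1).
Therefore 10m + 8n = 33 has no solution in integers.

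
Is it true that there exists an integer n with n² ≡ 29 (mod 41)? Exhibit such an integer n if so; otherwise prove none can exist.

Apply Euler's criterion with the prime 41: 29 is a quadratic residue iff 29^20 ≡ 1 (mod 41), and a non-residue iff it is ≡ −1.
Repeated squaring mod 41: 29^2 = 841 ≡ 21; 29^4 ≡ 21² = 441 ≡ 31; 29^8 ≡ 31² = 961 ≡ 18; 29^16 ≡ 18² = 324 ≡ 37.
Since 20 = 16 + 4, 29^20 ≡ 37 · 31; multiplying out mod 41: 37·31 = 1147 ≡ 40. Thus 29^20 ≡ 40 ≡ −1 (mod 41).
By Euler's criterion 29 is a quadratic non-residue mod 41: no n satisfies n² ≡ 29 (mod 41).

No such integer exists.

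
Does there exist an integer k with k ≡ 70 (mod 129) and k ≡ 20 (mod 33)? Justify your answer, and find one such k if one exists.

Both moduli are multiples of 3 = gcd(129, 33), so any solution would satisfy k ≡ 70 and k ≡ 20 modulo 3 simultaneously.
These are incompatible: 70 − 20 = 50 is not divisible by 3.
So no integer satisfies both congruences.

No, no such integer exists.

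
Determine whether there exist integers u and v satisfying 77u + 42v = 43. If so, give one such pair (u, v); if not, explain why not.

There are no such integers.

Any value of 77u + 42v is a multiple of gcd(77, 42) = 7.
But 43 is not a multiple of 7 (it leaves remainder 1).
Hence no integers u, v satisfy the equation.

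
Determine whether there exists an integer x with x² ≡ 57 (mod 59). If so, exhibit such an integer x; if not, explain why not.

x = 36

x = 36 works: 36² = 1296, and 1296 − 57 = 1239 = 21·59.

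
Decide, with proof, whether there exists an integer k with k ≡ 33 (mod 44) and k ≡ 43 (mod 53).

k = 2057

gcd(44, 53) = 1, so the Chinese Remainder Theorem guarantees exactly one residue class mod 2332 satisfying both.
Write k = 33 + 44t and require 33 + 44t ≡ 43 (mod 53), i.e. 44t ≡ 10 (mod 53).
Invert 44 mod 53 by the Euclidean algorithm: 53 = 1·44 + 9, 44 = 4·9 + 8, 9 = 1·8 + 1, 8 = 8·1 + 0; back-substituting, 1 = 9 − 1·8 = 9 − (44 − 4·9) = −44 + 5·9 = −44 + 5·(53 − 1·44) = 5·53 − 6·44. Hence 44·(-6) ≡ 1, so 44⁻¹ ≡ -6 ≡ 47 (mod 53).
Therefore t ≡ 47·10 = 470 ≡ 46 (mod 53).
With t = 46: k = 33 + 44·46 = 2057.
Check: 2057 mod 44 = 33, 2057 mod 53 = 43. ✓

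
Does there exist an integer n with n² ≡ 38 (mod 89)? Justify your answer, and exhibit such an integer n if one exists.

89 is prime, so by Euler's criterion 38 is a square mod 89 iff 38^((89−1)/2) = 38^44 ≡ 1 (mod 89).
Squaring successively (mod 89): 38^2 = 1444 ≡ 20; 38^4 ≡ 20² = 400 ≡ 44; 38^8 ≡ 44² = 1936 ≡ 67; 38^16 ≡ 67² = 4489 ≡ 39; 38^32 ≡ 39² = 1521 ≡ 8.
Since 44 = 32 + 8 + 4, 38^44 ≡ 8 · 67 · 44; multiplying out mod 89: 8·67 = 536 ≡ 2, then 2·44 = 88 ≡ 88. Thus 38^44 ≡ 88 ≡ −1 (mod 89).
The value −1 means 38 is a non-residue modulo 89, so n² ≡ 38 (mod 89) is impossible.

No such integer exists.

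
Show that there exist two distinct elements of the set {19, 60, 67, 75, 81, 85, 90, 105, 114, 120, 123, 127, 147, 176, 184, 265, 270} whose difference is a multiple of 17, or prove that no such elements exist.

Reduce each element modulo 17: 19↦2, 60↦9, 67↦16, 75↦7, 81↦13, 85↦0, 90↦5, 105↦3, 114↦12, 120↦1, 123↦4, 127↦8, 147↦11, 176↦6, 184↦14, 265↦10, 270↦15.
These 17 residues are pairwise different, hence no difference of two elements is divisible by 17.

No, no such pair exists.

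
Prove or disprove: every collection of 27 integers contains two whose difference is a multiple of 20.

Each integer lies in one of the 20 residue classes modulo 20.
Placing 27 integers into 20 classes, some class receives at least two — say a and b.
Then a ≡ b (mod 20), i.e. 20 ∣ (a − b).

Yes, this is always true.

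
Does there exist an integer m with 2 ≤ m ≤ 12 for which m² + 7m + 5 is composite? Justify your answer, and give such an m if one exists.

At m = 8: 8² + 7·8 + 5 = 125 = 5·25, which is composite.

m = 8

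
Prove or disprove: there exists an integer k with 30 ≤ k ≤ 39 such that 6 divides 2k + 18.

k = 30

Try k = 30: 2·30 + 18 = 78 = 13·6, which is divisible by 6.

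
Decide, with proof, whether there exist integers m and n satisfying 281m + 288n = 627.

Since gcd(281, 288) = 1, every integer is an integer combination of 281 and 288.
Euclidean algorithm: 288 = 1·281 + 7, 281 = 40·7 + 1, 7 = 7·1 + 0.
Unwinding: 1 = 281 − 40·7 = 281 − 40·(288 − 1·281) = −40·288 + 41·281, i.e. 281·41 + 288·(-40) = 1.
Times 627: 281·25707 + 288·(-25080) = 627, so (25707, -25080) solves it.
Shifting by a multiple of (288, −281) keeps it a solution: m = 25707 − 89·288 = 75, n = -25080 + 89·281 = -71.
Check: 281·75 + 288·(-71) = 21075 − 20448 = 627. ✓

m = 75, n = -71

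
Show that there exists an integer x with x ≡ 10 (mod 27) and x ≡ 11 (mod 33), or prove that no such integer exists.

There is no such integer.

Both moduli are multiples of 3 = gcd(27, 33), so any solution would satisfy x ≡ 10 and x ≡ 11 modulo 3 simultaneously.
But 10 mod 3 = 1 while 11 mod 3 = 2, a contradiction.
So no integer satisfies both congruences.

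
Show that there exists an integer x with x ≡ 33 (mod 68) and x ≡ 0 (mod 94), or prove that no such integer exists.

gcd(68, 94) = 2. If x ≡ 33 (mod 68) and x ≡ 0 (mod 94), then x ≡ 33 (mod 2) and x ≡ 0 (mod 2).
But 33 mod 2 = 1 while 0 mod 2 = 0, a contradiction.
Hence the system has no solution.

No, no such integer exists.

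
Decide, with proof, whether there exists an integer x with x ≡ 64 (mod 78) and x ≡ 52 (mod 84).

gcd(78, 84) = 6. A simultaneous solution exists iff 64 ≡ 52 (mod 6); here 64 mod 6 = 4 = 52 mod 6, so it does.
Step through x = 64, 64 + 78, 64 + 2·78, …: the values 64, 142, 220 reduce mod 84 to 64, 58, 52. The value 220 hits 52.
Verify: 220 = 2·78 + 64 and 220 = 2·84 + 52. ✓

x = 220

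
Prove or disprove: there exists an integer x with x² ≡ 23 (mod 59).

59 is prime, so by Euler's criterion 23 is a square mod 59 iff 23^((59−1)/2) = 23^29 ≡ 1 (mod 59).
Repeated squaring mod 59: 23^2 = 529 ≡ 57; 23^4 ≡ 57² = 3249 ≡ 4; 23^8 ≡ 4² = 16 ≡ 16; 23^16 ≡ 16² = 256 ≡ 20.
Since 29 = 16 + 8 + 4 + 1, 23^29 ≡ 20 · 16 · 4 · 23; multiplying out mod 59: 20·16 = 320 ≡ 25, then 25·4 = 100 ≡ 41, then 41·23 = 943 ≡ 58. Thus 23^29 ≡ 58 ≡ −1 (mod 59).
The value −1 means 23 is a non-residue modulo 59, so x² ≡ 23 (mod 59) is impossible.

No such integer exists.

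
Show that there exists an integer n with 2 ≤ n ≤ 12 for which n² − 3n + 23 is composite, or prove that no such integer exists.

At n = 7: 7² − 3·7 + 23 = 51 = 3·17, which is composite.

n = 7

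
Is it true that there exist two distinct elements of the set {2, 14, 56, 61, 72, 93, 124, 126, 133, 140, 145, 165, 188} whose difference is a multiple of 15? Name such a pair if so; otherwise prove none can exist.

Two integers differ by a multiple of 15 exactly when they have the same residue mod 15. The residues are 2↦2, 14↦14, 56↦11, 61↦1, 72↦12, 93↦3, 124↦4, 126↦6, 133↦13, 140↦5, 145↦10, 165↦0, 188↦8.
These 13 residues are pairwise different, hence no difference of two elements is divisible by 15.

No, no such pair exists.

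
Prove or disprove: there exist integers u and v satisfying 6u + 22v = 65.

Both 6 and 22 are divisible by gcd(6, 22) = 2, hence so is any combination 6u + 22v.
However 65 leaves remainder 1 on division by 2.
Hence no integers u, v satisfy the equation.

No, no such integers exist.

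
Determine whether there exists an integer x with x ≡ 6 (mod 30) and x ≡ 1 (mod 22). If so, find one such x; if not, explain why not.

No such integer exists.

gcd(30, 22) = 2. If x ≡ 6 (mod 30) and x ≡ 1 (mod 22), then x ≡ 6 (mod 2) and x ≡ 1 (mod 2).
But 6 mod 2 = 0 while 1 mod 2 = 1, a contradiction.
So no integer satisfies both congruences.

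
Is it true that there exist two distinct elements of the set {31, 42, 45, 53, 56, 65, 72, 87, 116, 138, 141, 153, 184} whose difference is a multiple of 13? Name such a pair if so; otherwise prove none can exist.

No, no such pair exists.

Reduce each element modulo 13: 31↦5, 42↦3, 45↦6, 53↦1, 56↦4, 65↦0, 72↦7, 87↦9, 116↦12, 138↦8, 141↦11, 153↦10, 184↦2.
These 13 residues are pairwise different, hence no difference of two elements is divisible by 13.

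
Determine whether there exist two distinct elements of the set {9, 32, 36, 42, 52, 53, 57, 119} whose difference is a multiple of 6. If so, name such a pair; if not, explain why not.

Reduce each element mod 6: 9↦3, 32↦2, 36↦0, 42↦0, 52↦4, 53↦5, 57↦3, 119↦5. The residue 3 repeats (at 9 and 57), and 57 − 9 = 48 = 8·6.

Yes: 9 and 57.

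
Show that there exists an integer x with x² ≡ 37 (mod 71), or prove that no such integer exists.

x = 45 works: 45² = 2025, and 2025 − 37 = 1988 = 28·71.

x = 45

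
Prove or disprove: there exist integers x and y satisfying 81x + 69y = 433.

gcd(81, 69) = 3, so every integer of the form 81x + 69y is a multiple of 3.
But 433 = 3·144 + 1, so 3 ∤ 433.
Hence no integers x, y satisfy the equation.

There are no such integers.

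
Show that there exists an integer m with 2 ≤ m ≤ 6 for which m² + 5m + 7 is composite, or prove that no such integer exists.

At m = 2: 2² + 5·2 + 7 = 21 = 3·7, which is composite.

m = 2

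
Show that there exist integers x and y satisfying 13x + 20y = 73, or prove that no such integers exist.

x = 1, y = 3

13 and 20 are coprime, so 13x + 20y ranges over all of ℤ.
Dividing repeatedly: 20 = 1·13 + 7, 13 = 1·7 + 6, 7 = 1·6 + 1, 6 = 6·1 + 0.
Unwinding: 1 = 7 − 1·6 = 7 − (13 − 1·7) = −13 + 2·7 = −13 + 2·(20 − 1·13) = 2·20 − 3·13, i.e. 13·(-3) + 20·2 = 1.
Times 73: 13·(-219) + 20·146 = 73, so (-219, 146) solves it.
Adding 11·20 to x and subtracting 11·13 from y gives the tidier solution (1, 3).
Indeed 13·1 + 20·3 = 13 + 60 = 73.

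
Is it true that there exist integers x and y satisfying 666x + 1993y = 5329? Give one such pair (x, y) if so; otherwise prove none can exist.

x = 1603, y = -533

Since gcd(666, 1993) = 1, every integer is an integer combination of 666 and 1993.
Dividing repeatedly: 1993 = 2·666 + 661, 666 = 1·661 + 5, 661 = 132·5 + 1, 5 = 5·1 + 0.
Back-substituting, 1 = 661 − 132·5 = 661 − 132·(666 − 1·661) = −132·666 + 133·661 = −132·666 + 133·(1993 − 2·666) = 133·1993 − 398·666; that is, 666·(-398) + 1993·133 = 1.
Scaling by 5329 gives the particular solution (x, y) = (-2120942, 708757).
Adding 1065·1993 to x and subtracting 1065·666 from y gives the tidier solution (1603, -533).
Check: 666·1603 + 1993·(-533) = 1067598 − 1062269 = 5329. ✓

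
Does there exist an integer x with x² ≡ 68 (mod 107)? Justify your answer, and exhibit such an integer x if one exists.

No, no such integer exists.

Apply Euler's criterion with the prime 107: 68 is a quadratic residue iff 68^53 ≡ 1 (mod 107), and a non-residue iff it is ≡ −1.
Squaring successively (mod 107): 68^2 = 4624 ≡ 23; 68^4 ≡ 23² = 529 ≡ 101; 68^8 ≡ 101² = 10201 ≡ 36; 68^16 ≡ 36² = 1296 ≡ 12; 68^32 ≡ 12² = 144 ≡ 37.
Since 53 = 32 + 16 + 4 + 1, 68^53 ≡ 37 · 12 · 101 · 68; multiplying out mod 107: 37·12 = 444 ≡ 16, then 16·101 = 1616 ≡ 11, then 11·68 = 748 ≡ 106. Thus 68^53 ≡ 106 ≡ −1 (mod 107).
By Euler's criterion 68 is a quadratic non-residue mod 107: no x satisfies x² ≡ 68 (mod 107).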